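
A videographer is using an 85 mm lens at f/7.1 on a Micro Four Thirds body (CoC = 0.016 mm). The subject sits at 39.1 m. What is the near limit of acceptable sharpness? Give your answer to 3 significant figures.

24.2 m

Hyperfocal distance H = f²/(N·c) + f = 85²/(7.1 × 0.016) + 85 = 7225/0.1136 + 85 ≈ 63685.4 mm ≈ 63.69 m.
Near limit Dn = s·(H − f)/(H + s − 2f) = 39100 × (63685.4 − 85) / (63685.4 + 39100 − 2 × 85) = 39100 × 63600.4 / 102615.4 ≈ 24234 mm ≈ 24.2 m.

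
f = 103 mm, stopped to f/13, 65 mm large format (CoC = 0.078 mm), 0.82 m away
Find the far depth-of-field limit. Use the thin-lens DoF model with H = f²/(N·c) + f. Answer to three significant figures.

0.880 m

Hyperfocal distance H = f²/(N·c) + f = 103²/(13 × 0.078) + 103 = 10609/1.014 + 103 ≈ 10565.5 mm ≈ 10.57 m.
Far limit Df = s·(H − f)/(H − s) = 820 × (10565.5 − 103) / (10565.5 − 820) = 820 × 10462.5 / 9745.5 ≈ 880.33 mm ≈ 0.880 m.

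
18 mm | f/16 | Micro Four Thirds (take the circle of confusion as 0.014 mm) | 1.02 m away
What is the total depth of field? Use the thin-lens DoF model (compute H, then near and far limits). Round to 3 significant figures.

2.72 m

Hyperfocal distance H = f²/(N·c) + f = 18²/(16 × 0.014) + 18 = 324/0.224 + 18 ≈ 1464.4 mm ≈ 1.464 m.
Near limit Dn = s·(H − f)/(H + s − 2f) = 1020 × (1464.4 − 18) / (1464.4 + 1020 − 2 × 18) = 1020 × 1446.4 / 2448.4 ≈ 602.6 mm.
Far limit Df = s·(H − f)/(H − s) = 1020 × (1464.4 − 18) / (1464.4 − 1020) = 1020 × 1446.4 / 444.4 ≈ 3319.7 mm.
Depth of field = Df − Dn = 3319.7 − 602.6 ≈ 2717.1 mm ≈ 2.72 m.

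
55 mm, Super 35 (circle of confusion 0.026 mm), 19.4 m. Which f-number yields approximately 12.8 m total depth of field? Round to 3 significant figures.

f/1.81

Write h = H − f = f²/(N·c). The thin-lens limits are Dn = s·h/(h + (s−f)) and Df = s·h/(h − (s−f)), so DoF = Df − Dn = 2·s·(s−f)·h / (h² − (s−f)²).
That is a quadratic in h: DoF·h² − 2·s·(s−f)·h − DoF·(s−f)² = 0 ⇒ h = (s−f)·(s + √(s² + DoF²)) / DoF = 19345 × (19400 + √(19400² + 12800²)) / 12800 = 19345 × (19400 + 23242.2) / 12800 ≈ 64446 mm.
Then N = f²/(c·h) = 55² / (0.026 × 64446) = 3025 / 1675.6 ≈ 1.81.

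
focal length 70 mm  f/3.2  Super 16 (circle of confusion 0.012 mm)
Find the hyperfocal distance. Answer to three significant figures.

128 m

Hyperfocal distance H = f²/(N·c) + f = 70²/(3.2 × 0.012) + 70 = 4900/0.0384 + 70 ≈ 127674.2 mm ≈ 128 m.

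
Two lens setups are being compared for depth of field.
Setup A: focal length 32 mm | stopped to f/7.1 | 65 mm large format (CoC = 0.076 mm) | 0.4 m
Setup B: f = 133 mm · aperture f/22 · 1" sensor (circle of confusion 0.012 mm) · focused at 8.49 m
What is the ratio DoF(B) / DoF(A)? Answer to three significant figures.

Setup A: H = 32²/(7.1×0.076) + 32 ≈ 1929.7 mm; DoF = Df − Dn = 496.23 − 335.03 ≈ 161.20 mm.
Setup B: H = 133²/(22×0.012) + 133 ≈ 67136.8 mm; DoF = Df − Dn = 9699.8 − 7548.5 ≈ 2151.3 mm.
Ratio = 2151.3 / 161.20 ≈ 13.3.

13.3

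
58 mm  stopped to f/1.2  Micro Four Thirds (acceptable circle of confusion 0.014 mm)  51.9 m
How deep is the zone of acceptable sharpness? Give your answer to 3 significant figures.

Hyperfocal distance H = f²/(N·c) + f = 58²/(1.2 × 0.014) + 58 = 3364/0.0168 + 58 ≈ 200296.1 mm ≈ 200.3 m.
Near limit Dn = s·(H − f)/(H + s − 2f) = 51900 × (200296.1 − 58) / (200296.1 + 51900 − 2 × 58) = 51900 × 200238.1 / 252080.1 ≈ 41226 mm.
Far limit Df = s·(H − f)/(H − s) = 51900 × (200296.1 − 58) / (200296.1 − 51900) = 51900 × 200238.1 / 148396.1 ≈ 70031 mm.
Depth of field = Df − Dn = 70031 − 41226 ≈ 28805 mm ≈ 28.8 m.

28.8 m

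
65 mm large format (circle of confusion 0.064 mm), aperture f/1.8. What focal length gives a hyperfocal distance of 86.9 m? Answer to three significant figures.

From H = f²/(N·c) + f, with f ≪ H: f ≈ √(H·N·c) = √(86900 × 1.8 × 0.064) = √10011 ≈ 100.1 mm.
The +f correction barely moves this — solving exactly, f² + N·c·f − N·c·H = 0 ⇒ f = (−N·c + √((N·c)² + 4·N·c·H))/2 = (−0.1152 + √40044)/2 ≈ 99.997 mm, so f ≈ 100 mm.

100 mm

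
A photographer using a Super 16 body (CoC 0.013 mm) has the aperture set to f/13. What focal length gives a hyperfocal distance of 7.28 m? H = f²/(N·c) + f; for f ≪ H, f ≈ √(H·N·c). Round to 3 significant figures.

35.0 mm

From H = f²/(N·c) + f, with f ≪ H: f ≈ √(H·N·c) = √(7280 × 13 × 0.013) = √1230.3 ≈ 35.08 mm.
Exact: f² + N·c·f − N·c·H = 0 ⇒ f = (−N·c + √((N·c)² + 4·N·c·H))/2 = (−0.169 + √4921.3)/2 ≈ 34.992 mm ≈ 35.0 mm.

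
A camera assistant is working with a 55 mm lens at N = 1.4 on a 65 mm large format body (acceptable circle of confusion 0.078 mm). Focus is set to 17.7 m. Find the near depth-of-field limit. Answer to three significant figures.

10.8 m

Hyperfocal distance H = f²/(N·c) + f = 55²/(1.4 × 0.078) + 55 = 3025/0.1092 + 55 ≈ 27756.5 mm ≈ 27.76 m.
Near limit Dn = s·(H − f)/(H + s − 2f) = 17700 × (27756.5 − 55) / (27756.5 + 17700 − 2 × 55) = 17700 × 27701.5 / 45346.5 ≈ 10813 mm ≈ 10.8 m.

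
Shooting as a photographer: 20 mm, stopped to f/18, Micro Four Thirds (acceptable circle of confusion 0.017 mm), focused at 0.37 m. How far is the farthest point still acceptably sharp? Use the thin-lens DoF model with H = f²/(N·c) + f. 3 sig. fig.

0.505 m

Hyperfocal distance H = f²/(N·c) + f = 20²/(18 × 0.017) + 20 = 400/0.306 + 20 ≈ 1327.2 mm ≈ 1.327 m.
Far limit Df = s·(H − f)/(H − s) = 370 × (1327.2 − 20) / (1327.2 − 370) = 370 × 1307.2 / 957.2 ≈ 505.29 mm ≈ 0.505 m.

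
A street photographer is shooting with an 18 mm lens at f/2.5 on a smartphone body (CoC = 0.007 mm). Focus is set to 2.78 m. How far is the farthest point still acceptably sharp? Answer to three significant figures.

3.27 m

Hyperfocal distance H = f²/(N·c) + f = 18²/(2.5 × 0.007) + 18 = 324/0.0175 + 18 ≈ 18532.3 mm ≈ 18.53 m.
Far limit Df = s·(H − f)/(H − s) = 2780 × (18532.3 − 18) / (18532.3 − 2780) = 2780 × 18514.3 / 15752.3 ≈ 3267.4 mm ≈ 3.27 m.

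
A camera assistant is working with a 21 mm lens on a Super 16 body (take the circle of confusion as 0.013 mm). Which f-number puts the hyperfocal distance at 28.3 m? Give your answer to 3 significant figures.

f/1.20

Rearrange H = f²/(N·c) + f for N: N = f² / ((H − f)·c).
N = 21² / ((28300 − 21) × 0.013) = 441 / 367.6 ≈ 1.20.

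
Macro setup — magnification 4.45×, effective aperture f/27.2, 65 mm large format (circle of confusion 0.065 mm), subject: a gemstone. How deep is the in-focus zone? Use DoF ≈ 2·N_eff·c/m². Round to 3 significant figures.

0.179 mm

At magnification m, DoF ≈ 2·N_eff·c/m² = 2 × 27.2 × 0.065 / 4.45² = 3.536 / 19.8 ≈ 0.179 mm.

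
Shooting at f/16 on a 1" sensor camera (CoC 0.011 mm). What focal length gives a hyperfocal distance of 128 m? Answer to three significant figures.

From H = f²/(N·c) + f, with f ≪ H: f ≈ √(H·N·c) = √(128000 × 16 × 0.011) = √22528 ≈ 150.1 mm.
The +f correction barely moves this — solving exactly, f² + N·c·f − N·c·H = 0 ⇒ f = (−N·c + √((N·c)² + 4·N·c·H))/2 = (−0.176 + √90112)/2 ≈ 150.01 mm, so f ≈ 150 mm.

150 mm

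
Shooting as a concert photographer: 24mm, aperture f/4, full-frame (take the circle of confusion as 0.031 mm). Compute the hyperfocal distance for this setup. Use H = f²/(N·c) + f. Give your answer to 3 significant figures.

Hyperfocal distance H = f²/(N·c) + f = 24²/(4 × 0.031) + 24 = 576/0.124 + 24 ≈ 4669.2 mm ≈ 4.67 m.

4.67 m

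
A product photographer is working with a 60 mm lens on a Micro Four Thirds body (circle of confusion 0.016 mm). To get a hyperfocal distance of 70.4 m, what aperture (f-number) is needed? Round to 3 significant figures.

Rearrange H = f²/(N·c) + f for N: N = f² / ((H − f)·c).
N = 60² / ((70400 − 60) × 0.016) = 3600 / 1125 ≈ 3.20.

f/3.20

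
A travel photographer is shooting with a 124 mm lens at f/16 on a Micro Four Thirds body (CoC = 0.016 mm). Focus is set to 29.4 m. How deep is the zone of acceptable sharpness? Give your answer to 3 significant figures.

37.6 m

Hyperfocal distance H = f²/(N·c) + f = 124²/(16 × 0.016) + 124 = 15376/0.256 + 124 ≈ 60186.5 mm ≈ 60.19 m.
Near limit Dn = s·(H − f)/(H + s − 2f) = 29400 × (60186.5 − 124) / (60186.5 + 29400 − 2 × 124) = 29400 × 60062.5 / 89338.5 ≈ 19766 mm.
Far limit Df = s·(H − f)/(H − s) = 29400 × (60186.5 − 124) / (60186.5 − 29400) = 29400 × 60062.5 / 30786.5 ≈ 57358 mm.
Depth of field = Df − Dn = 57358 − 19766 ≈ 37592 mm ≈ 37.6 m.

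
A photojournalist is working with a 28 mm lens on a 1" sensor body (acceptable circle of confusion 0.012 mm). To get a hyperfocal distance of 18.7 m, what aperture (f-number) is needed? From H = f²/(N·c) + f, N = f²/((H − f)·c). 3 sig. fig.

Rearrange H = f²/(N·c) + f for N: N = f² / ((H − f)·c).
N = 28² / ((18700 − 28) × 0.012) = 784 / 224.1 ≈ 3.50.

f/3.50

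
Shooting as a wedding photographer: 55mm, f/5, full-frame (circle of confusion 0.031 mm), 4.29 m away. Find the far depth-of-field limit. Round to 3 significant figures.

Hyperfocal distance H = f²/(N·c) + f = 55²/(5 × 0.031) + 55 = 3025/0.155 + 55 ≈ 19571.1 mm ≈ 19.57 m.
Far limit Df = s·(H − f)/(H − s) = 4290 × (19571.1 − 55) / (19571.1 − 4290) = 4290 × 19516.1 / 15281.1 ≈ 5478.9 mm ≈ 5.48 m.

5.48 m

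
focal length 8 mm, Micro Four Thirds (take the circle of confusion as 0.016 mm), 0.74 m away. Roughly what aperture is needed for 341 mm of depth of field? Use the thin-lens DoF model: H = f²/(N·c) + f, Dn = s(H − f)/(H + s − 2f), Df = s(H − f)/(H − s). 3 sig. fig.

Write h = H − f = f²/(N·c). The thin-lens limits are Dn = s·h/(h + (s−f)) and Df = s·h/(h − (s−f)), so DoF = Df − Dn = 2·s·(s−f)·h / (h² − (s−f)²).
That is a quadratic in h: DoF·h² − 2·s·(s−f)·h − DoF·(s−f)² = 0 ⇒ h = (s−f)·(s + √(s² + DoF²)) / DoF = 732 × (740 + √(740² + 341²)) / 341 = 732 × (740 + 814.789) / 341 ≈ 3337.6 mm.
Then N = f²/(c·h) = 8² / (0.016 × 3337.6) = 64 / 53.401 ≈ 1.20.

f/1.20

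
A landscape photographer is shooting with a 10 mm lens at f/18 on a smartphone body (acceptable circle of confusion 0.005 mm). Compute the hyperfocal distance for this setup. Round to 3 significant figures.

1.12 m

Hyperfocal distance H = f²/(N·c) + f = 10²/(18 × 0.005) + 10 = 100/0.09 + 10 ≈ 1121.1 mm ≈ 1.12 m.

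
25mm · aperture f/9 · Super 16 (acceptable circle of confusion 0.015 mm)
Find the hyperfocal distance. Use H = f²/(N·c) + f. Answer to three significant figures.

Hyperfocal distance H = f²/(N·c) + f = 25²/(9 × 0.015) + 25 = 625/0.135 + 25 ≈ 4654.6 mm ≈ 4.65 m.

4.65 m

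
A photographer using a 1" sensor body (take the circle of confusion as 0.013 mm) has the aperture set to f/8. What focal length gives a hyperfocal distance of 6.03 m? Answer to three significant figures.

From H = f²/(N·c) + f, with f ≪ H: f ≈ √(H·N·c) = √(6030 × 8 × 0.013) = √627.12 ≈ 25.04 mm.
The +f correction barely moves this — solving exactly, f² + N·c·f − N·c·H = 0 ⇒ f = (−N·c + √((N·c)² + 4·N·c·H))/2 = (−0.104 + √2508.5)/2 ≈ 24.990 mm, so f ≈ 25.0 mm.

25.0 mm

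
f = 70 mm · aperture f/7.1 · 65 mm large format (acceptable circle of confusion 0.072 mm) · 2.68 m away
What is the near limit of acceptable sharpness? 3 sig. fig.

Hyperfocal distance H = f²/(N·c) + f = 70²/(7.1 × 0.072) + 70 = 4900/0.5112 + 70 ≈ 9655.3 mm ≈ 9.655 m.
Near limit Dn = s·(H − f)/(H + s − 2f) = 2680 × (9655.3 − 70) / (9655.3 + 2680 − 2 × 70) = 2680 × 9585.3 / 12195.3 ≈ 2106.4 mm ≈ 2.11 m.

2.11 m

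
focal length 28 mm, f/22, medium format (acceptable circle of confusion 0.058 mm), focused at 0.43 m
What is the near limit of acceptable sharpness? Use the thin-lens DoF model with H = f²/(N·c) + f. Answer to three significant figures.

Hyperfocal distance H = f²/(N·c) + f = 28²/(22 × 0.058) + 28 = 784/1.276 + 28 ≈ 642.4 mm ≈ 0.642 m.
Near limit Dn = s·(H − f)/(H + s − 2f) = 430 × (642.4 − 28) / (642.4 + 430 − 2 × 28) = 430 × 614.4 / 1016.4 ≈ 259.93 mm.

260 mm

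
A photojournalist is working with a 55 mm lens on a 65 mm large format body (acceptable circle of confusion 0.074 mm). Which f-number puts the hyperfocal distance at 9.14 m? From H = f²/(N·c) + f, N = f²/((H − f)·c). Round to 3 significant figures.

Rearrange H = f²/(N·c) + f for N: N = f² / ((H − f)·c).
N = 55² / ((9140 − 55) × 0.074) = 3025 / 672.3 ≈ 4.50.

f/4.50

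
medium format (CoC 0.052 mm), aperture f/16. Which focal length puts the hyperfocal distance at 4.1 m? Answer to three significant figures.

58.0 mm

From H = f²/(N·c) + f, with f ≪ H: f ≈ √(H·N·c) = √(4100 × 16 × 0.052) = √3411.2 ≈ 58.41 mm.
Exact: f² + N·c·f − N·c·H = 0 ⇒ f = (−N·c + √((N·c)² + 4·N·c·H))/2 = (−0.832 + √13645)/2 ≈ 57.991 mm ≈ 58.0 mm.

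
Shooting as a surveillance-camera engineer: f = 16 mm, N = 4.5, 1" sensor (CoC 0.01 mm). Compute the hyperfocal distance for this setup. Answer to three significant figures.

5.70 m

Hyperfocal distance H = f²/(N·c) + f = 16²/(4.5 × 0.01) + 16 = 256/0.045 + 16 ≈ 5704.9 mm ≈ 5.70 m.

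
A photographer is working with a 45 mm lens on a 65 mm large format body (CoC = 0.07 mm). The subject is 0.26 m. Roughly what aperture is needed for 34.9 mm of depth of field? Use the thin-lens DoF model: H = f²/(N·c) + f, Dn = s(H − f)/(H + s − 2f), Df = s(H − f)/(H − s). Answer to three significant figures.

f/8.99

Write h = H − f = f²/(N·c). The thin-lens limits are Dn = s·h/(h + (s−f)) and Df = s·h/(h − (s−f)), so DoF = Df − Dn = 2·s·(s−f)·h / (h² − (s−f)²).
That is a quadratic in h: DoF·h² − 2·s·(s−f)·h − DoF·(s−f)² = 0 ⇒ h = (s−f)·(s + √(s² + DoF²)) / DoF = 215 × (260 + √(260² + 34.9²)) / 34.9 = 215 × (260 + 262.332) / 34.9 ≈ 3217.8 mm.
Then N = f²/(c·h) = 45² / (0.07 × 3217.8) = 2025 / 225.25 ≈ 8.99.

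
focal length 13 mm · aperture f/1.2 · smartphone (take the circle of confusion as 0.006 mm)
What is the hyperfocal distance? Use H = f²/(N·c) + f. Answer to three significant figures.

23.5 m

Hyperfocal distance H = f²/(N·c) + f = 13²/(1.2 × 0.006) + 13 = 169/0.0072 + 13 ≈ 23485.2 mm ≈ 23.5 m.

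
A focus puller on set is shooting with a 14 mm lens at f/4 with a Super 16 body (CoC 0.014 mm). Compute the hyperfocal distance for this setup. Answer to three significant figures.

Hyperfocal distance H = f²/(N·c) + f = 14²/(4 × 0.014) + 14 = 196/0.056 + 14 ≈ 3514.0 mm ≈ 3.51 m.

3.51 m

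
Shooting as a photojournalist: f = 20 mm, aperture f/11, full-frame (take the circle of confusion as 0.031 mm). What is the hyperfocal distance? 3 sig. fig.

1.19 m

Hyperfocal distance H = f²/(N·c) + f = 20²/(11 × 0.031) + 20 = 400/0.341 + 20 ≈ 1193.0 mm ≈ 1.19 m.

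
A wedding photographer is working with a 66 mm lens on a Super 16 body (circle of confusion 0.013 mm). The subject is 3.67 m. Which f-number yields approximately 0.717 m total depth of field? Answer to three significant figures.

f/9

Write h = H − f = f²/(N·c). The thin-lens limits are Dn = s·h/(h + (s−f)) and Df = s·h/(h − (s−f)), so DoF = Df − Dn = 2·s·(s−f)·h / (h² − (s−f)²).
That is a quadratic in h: DoF·h² − 2·s·(s−f)·h − DoF·(s−f)² = 0 ⇒ h = (s−f)·(s + √(s² + DoF²)) / DoF = 3604 × (3670 + √(3670² + 717²)) / 717 = 3604 × (3670 + 3739.38) / 717 ≈ 37243 mm.
Then N = f²/(c·h) = 66² / (0.013 × 37243) = 4356 / 484.16 ≈ 9.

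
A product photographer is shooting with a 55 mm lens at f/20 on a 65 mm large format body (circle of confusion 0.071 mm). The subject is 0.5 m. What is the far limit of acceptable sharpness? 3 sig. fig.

Hyperfocal distance H = f²/(N·c) + f = 55²/(20 × 0.071) + 55 = 3025/1.42 + 55 ≈ 2185.3 mm ≈ 2.185 m.
Far limit Df = s·(H − f)/(H − s) = 500 × (2185.3 − 55) / (2185.3 − 500) = 500 × 2130.3 / 1685.3 ≈ 632.03 mm ≈ 0.632 m.

0.632 m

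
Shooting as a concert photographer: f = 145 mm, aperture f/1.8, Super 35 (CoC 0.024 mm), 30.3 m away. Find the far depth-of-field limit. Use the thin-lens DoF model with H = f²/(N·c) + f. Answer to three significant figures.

Hyperfocal distance H = f²/(N·c) + f = 145²/(1.8 × 0.024) + 145 = 21025/0.0432 + 145 ≈ 486834.8 mm ≈ 486.8 m.
Far limit Df = s·(H − f)/(H − s) = 30300 × (486834.8 − 145) / (486834.8 − 30300) = 30300 × 486689.8 / 456534.8 ≈ 32301 mm ≈ 32.3 m.

32.3 m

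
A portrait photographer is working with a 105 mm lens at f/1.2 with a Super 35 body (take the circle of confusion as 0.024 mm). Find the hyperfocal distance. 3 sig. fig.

Hyperfocal distance H = f²/(N·c) + f = 105²/(1.2 × 0.024) + 105 = 11025/0.0288 + 105 ≈ 382917.5 mm ≈ 383 m.

383 m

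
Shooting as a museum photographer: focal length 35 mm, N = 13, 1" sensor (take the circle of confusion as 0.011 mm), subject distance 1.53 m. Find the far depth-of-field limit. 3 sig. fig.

1.85 m

Hyperfocal distance H = f²/(N·c) + f = 35²/(13 × 0.011) + 35 = 1225/0.143 + 35 ≈ 8601.4 mm ≈ 8.601 m.
Far limit Df = s·(H − f)/(H − s) = 1530 × (8601.4 − 35) / (8601.4 − 1530) = 1530 × 8566.4 / 7071.4 ≈ 1853.5 mm ≈ 1.85 m.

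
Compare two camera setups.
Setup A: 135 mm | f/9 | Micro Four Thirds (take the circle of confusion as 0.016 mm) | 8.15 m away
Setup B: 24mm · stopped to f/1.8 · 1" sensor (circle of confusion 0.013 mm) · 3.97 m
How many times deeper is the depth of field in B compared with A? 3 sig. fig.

Setup A: H = 135²/(9×0.016) + 135 ≈ 126697.5 mm; DoF = Df − Dn = 8701.0 − 7664.6 ≈ 1036.4 mm.
Setup B: H = 24²/(1.8×0.013) + 24 ≈ 24639.4 mm; DoF = Df − Dn = 4727.9 − 3421.5 ≈ 1306.4 mm.
Ratio = 1306.4 / 1036.4 ≈ 1.26.

1.26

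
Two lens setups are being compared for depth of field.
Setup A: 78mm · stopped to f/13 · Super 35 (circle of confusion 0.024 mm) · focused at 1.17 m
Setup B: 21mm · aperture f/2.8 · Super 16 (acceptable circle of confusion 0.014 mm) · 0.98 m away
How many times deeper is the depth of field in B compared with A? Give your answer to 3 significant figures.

Setup A: H = 78²/(13×0.024) + 78 ≈ 19578.0 mm; DoF = Df − Dn = 1239.41 − 1107.95 ≈ 131.46 mm.
Setup B: H = 21²/(2.8×0.014) + 21 ≈ 11271.0 mm; DoF = Df − Dn = 1071.32 − 903.02 ≈ 168.30 mm.
Ratio = 168.30 / 131.46 ≈ 1.28.

1.28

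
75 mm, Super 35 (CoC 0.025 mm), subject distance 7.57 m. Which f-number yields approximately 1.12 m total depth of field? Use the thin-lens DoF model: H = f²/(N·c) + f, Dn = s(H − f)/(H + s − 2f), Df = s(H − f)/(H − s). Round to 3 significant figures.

f/2.21

Write h = H − f = f²/(N·c). The thin-lens limits are Dn = s·h/(h + (s−f)) and Df = s·h/(h − (s−f)), so DoF = Df − Dn = 2·s·(s−f)·h / (h² − (s−f)²).
That is a quadratic in h: DoF·h² − 2·s·(s−f)·h − DoF·(s−f)² = 0 ⇒ h = (s−f)·(s + √(s² + DoF²)) / DoF = 7495 × (7570 + √(7570² + 1120²)) / 1120 = 7495 × (7570 + 7652.40) / 1120 ≈ 101868 mm.
Then N = f²/(c·h) = 75² / (0.025 × 101868) = 5625 / 2546.7 ≈ 2.21.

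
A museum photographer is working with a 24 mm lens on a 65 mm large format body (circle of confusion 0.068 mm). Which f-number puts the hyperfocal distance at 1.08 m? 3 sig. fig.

f/8.02

Rearrange H = f²/(N·c) + f for N: N = f² / ((H − f)·c).
N = 24² / ((1080 − 24) × 0.068) = 576 / 71.81 ≈ 8.02.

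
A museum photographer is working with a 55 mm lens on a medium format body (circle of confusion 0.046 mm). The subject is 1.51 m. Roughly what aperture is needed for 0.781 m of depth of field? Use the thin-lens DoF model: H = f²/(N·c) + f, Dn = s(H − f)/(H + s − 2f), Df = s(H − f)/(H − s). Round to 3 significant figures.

f/11

Write h = H − f = f²/(N·c). The thin-lens limits are Dn = s·h/(h + (s−f)) and Df = s·h/(h − (s−f)), so DoF = Df − Dn = 2·s·(s−f)·h / (h² − (s−f)²).
That is a quadratic in h: DoF·h² − 2·s·(s−f)·h − DoF·(s−f)² = 0 ⇒ h = (s−f)·(s + √(s² + DoF²)) / DoF = 1455 × (1510 + √(1510² + 781²)) / 781 = 1455 × (1510 + 1700.02) / 781 ≈ 5980.3 mm.
Then N = f²/(c·h) = 55² / (0.046 × 5980.3) = 3025 / 275.09 ≈ 11.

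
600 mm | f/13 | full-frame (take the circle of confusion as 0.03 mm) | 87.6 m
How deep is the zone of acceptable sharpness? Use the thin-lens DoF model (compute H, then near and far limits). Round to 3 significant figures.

16.7 m

Hyperfocal distance H = f²/(N·c) + f = 600²/(13 × 0.03) + 600 = 360000/0.39 + 600 ≈ 923676.9 mm ≈ 923.7 m.
Near limit Dn = s·(H − f)/(H + s − 2f) = 87600 × (923676.9 − 600) / (923676.9 + 87600 − 2 × 600) = 87600 × 923076.9 / 1010076.9 ≈ 80055 mm.
Far limit Df = s·(H − f)/(H − s) = 87600 × (923676.9 − 600) / (923676.9 − 87600) = 87600 × 923076.9 / 836076.9 ≈ 96715 mm.
Depth of field = Df − Dn = 96715 − 80055 ≈ 16660 mm ≈ 16.7 m.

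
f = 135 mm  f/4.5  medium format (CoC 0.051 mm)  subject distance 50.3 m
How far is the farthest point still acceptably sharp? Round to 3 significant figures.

Hyperfocal distance H = f²/(N·c) + f = 135²/(4.5 × 0.051) + 135 = 18225/0.2295 + 135 ≈ 79546.8 mm ≈ 79.55 m.
Far limit Df = s·(H − f)/(H − s) = 50300 × (79546.8 − 135) / (79546.8 − 50300) = 50300 × 79411.8 / 29246.8 ≈ 136576 mm ≈ 137 m.

137 m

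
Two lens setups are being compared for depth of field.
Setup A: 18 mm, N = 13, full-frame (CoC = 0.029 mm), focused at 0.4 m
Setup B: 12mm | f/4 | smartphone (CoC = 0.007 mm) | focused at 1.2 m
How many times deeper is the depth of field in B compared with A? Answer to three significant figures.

1.32

Setup A: H = 18²/(13×0.029) + 18 ≈ 877.4 mm; DoF = Df − Dn = 720.06 − 276.91 ≈ 443.15 mm.
Setup B: H = 12²/(4×0.007) + 12 ≈ 5154.9 mm; DoF = Df − Dn = 1560.47 − 974.82 ≈ 585.65 mm.
Ratio = 585.65 / 443.15 ≈ 1.32.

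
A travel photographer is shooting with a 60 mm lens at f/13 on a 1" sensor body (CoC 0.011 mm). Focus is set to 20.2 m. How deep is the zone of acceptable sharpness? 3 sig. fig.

89.8 m

Hyperfocal distance H = f²/(N·c) + f = 60²/(13 × 0.011) + 60 = 3600/0.143 + 60 ≈ 25234.8 mm ≈ 25.23 m.
Near limit Dn = s·(H − f)/(H + s − 2f) = 20200 × (25234.8 − 60) / (25234.8 + 20200 − 2 × 60) = 20200 × 25174.8 / 45314.8 ≈ 11222 mm.
Far limit Df = s·(H − f)/(H − s) = 20200 × (25234.8 − 60) / (25234.8 − 20200) = 20200 × 25174.8 / 5034.8 ≈ 101003 mm.
Depth of field = Df − Dn = 101003 − 11222 ≈ 89781 mm ≈ 89.8 m.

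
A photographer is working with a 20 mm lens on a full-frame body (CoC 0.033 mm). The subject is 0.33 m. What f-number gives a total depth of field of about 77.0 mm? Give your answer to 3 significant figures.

Write h = H − f = f²/(N·c). The thin-lens limits are Dn = s·h/(h + (s−f)) and Df = s·h/(h − (s−f)), so DoF = Df − Dn = 2·s·(s−f)·h / (h² − (s−f)²).
That is a quadratic in h: DoF·h² − 2·s·(s−f)·h − DoF·(s−f)² = 0 ⇒ h = (s−f)·(s + √(s² + DoF²)) / DoF = 310 × (330 + √(330² + 77²)) / 77 = 310 × (330 + 338.864) / 77 ≈ 2692.8 mm.
Then N = f²/(c·h) = 20² / (0.033 × 2692.8) = 400 / 88.863 ≈ 4.50.

f/4.50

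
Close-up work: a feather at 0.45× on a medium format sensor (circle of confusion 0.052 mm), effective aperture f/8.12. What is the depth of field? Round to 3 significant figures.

At magnification m, DoF ≈ 2·N_eff·c/m² = 2 × 8.12 × 0.052 / 0.45² = 0.8445 / 0.2025 ≈ 4.17 mm.

4.17 mm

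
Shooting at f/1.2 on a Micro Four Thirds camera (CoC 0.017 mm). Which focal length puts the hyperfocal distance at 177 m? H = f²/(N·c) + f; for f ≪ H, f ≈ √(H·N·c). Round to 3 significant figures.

From H = f²/(N·c) + f, with f ≪ H: f ≈ √(H·N·c) = √(177000 × 1.2 × 0.017) = √3610.8 ≈ 60.09 mm.
The +f correction barely moves this — solving exactly, f² + N·c·f − N·c·H = 0 ⇒ f = (−N·c + √((N·c)² + 4·N·c·H))/2 = (−0.0204 + √14443)/2 ≈ 60.080 mm, so f ≈ 60.1 mm.

60.1 mm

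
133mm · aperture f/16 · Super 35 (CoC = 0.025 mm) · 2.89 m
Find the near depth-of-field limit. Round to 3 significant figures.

2.72 m

Hyperfocal distance H = f²/(N·c) + f = 133²/(16 × 0.025) + 133 = 17689/0.4 + 133 ≈ 44355.5 mm ≈ 44.36 m.
Near limit Dn = s·(H − f)/(H + s − 2f) = 2890 × (44355.5 − 133) / (44355.5 + 2890 − 2 × 133) = 2890 × 44222.5 / 46979.5 ≈ 2720.4 mm ≈ 2.72 m.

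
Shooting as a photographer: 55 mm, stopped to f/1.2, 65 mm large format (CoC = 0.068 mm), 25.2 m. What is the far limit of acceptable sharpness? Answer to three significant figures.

Hyperfocal distance H = f²/(N·c) + f = 55²/(1.2 × 0.068) + 55 = 3025/0.0816 + 55 ≈ 37126.1 mm ≈ 37.13 m.
Far limit Df = s·(H − f)/(H − s) = 25200 × (37126.1 − 55) / (37126.1 − 25200) = 25200 × 37071.1 / 11926.1 ≈ 78332 mm ≈ 78.3 m.

78.3 m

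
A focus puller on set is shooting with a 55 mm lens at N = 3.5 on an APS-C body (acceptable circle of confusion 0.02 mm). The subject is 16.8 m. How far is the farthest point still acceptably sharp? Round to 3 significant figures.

27.4 m

Hyperfocal distance H = f²/(N·c) + f = 55²/(3.5 × 0.02) + 55 = 3025/0.07 + 55 ≈ 43269.3 mm ≈ 43.27 m.
Far limit Df = s·(H − f)/(H − s) = 16800 × (43269.3 − 55) / (43269.3 − 16800) = 16800 × 43214.3 / 26469.3 ≈ 27428 mm ≈ 27.4 m.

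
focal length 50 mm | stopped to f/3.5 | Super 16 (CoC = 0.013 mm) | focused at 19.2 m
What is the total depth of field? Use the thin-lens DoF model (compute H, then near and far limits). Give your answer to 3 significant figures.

15.2 m

Hyperfocal distance H = f²/(N·c) + f = 50²/(3.5 × 0.013) + 50 = 2500/0.0455 + 50 ≈ 54995.1 mm ≈ 55.00 m.
Near limit Dn = s·(H − f)/(H + s − 2f) = 19200 × (54995.1 − 50) / (54995.1 + 19200 − 2 × 50) = 19200 × 54945.1 / 74095.1 ≈ 14238 mm.
Far limit Df = s·(H − f)/(H − s) = 19200 × (54995.1 − 50) / (54995.1 − 19200) = 19200 × 54945.1 / 35795.1 ≈ 29472 mm.
Depth of field = Df − Dn = 29472 − 14238 ≈ 15234 mm ≈ 15.2 m.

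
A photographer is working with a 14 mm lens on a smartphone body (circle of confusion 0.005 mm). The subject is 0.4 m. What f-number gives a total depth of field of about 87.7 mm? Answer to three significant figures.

Write h = H − f = f²/(N·c). The thin-lens limits are Dn = s·h/(h + (s−f)) and Df = s·h/(h − (s−f)), so DoF = Df − Dn = 2·s·(s−f)·h / (h² − (s−f)²).
That is a quadratic in h: DoF·h² − 2·s·(s−f)·h − DoF·(s−f)² = 0 ⇒ h = (s−f)·(s + √(s² + DoF²)) / DoF = 386 × (400 + √(400² + 87.7²)) / 87.7 = 386 × (400 + 409.501) / 87.7 ≈ 3562.9 mm.
Then N = f²/(c·h) = 14² / (0.005 × 3562.9) = 196 / 17.815 ≈ 11.

f/11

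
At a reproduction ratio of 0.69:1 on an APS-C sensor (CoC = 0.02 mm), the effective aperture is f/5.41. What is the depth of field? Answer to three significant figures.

At magnification m, DoF ≈ 2·N_eff·c/m² = 2 × 5.41 × 0.02 / 0.69² = 0.2164 / 0.4761 ≈ 0.455 mm.

0.455 mm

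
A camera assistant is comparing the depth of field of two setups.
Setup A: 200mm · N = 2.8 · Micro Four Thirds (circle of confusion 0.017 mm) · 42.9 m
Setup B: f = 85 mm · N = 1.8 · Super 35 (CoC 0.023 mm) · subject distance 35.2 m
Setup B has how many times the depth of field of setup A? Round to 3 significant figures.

3.38

Setup A: H = 200²/(2.8×0.017) + 200 ≈ 840536.1 mm; DoF = Df − Dn = 45196.6 − 40825.5 ≈ 4371.1 mm.
Setup B: H = 85²/(1.8×0.023) + 85 ≈ 174601.9 mm; DoF = Df − Dn = 44067 − 29304 ≈ 14763 mm.
Ratio = 14763 / 4371.1 ≈ 3.38.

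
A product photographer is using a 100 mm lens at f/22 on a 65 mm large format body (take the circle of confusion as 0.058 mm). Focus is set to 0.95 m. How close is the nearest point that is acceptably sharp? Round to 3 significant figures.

0.857 m

Hyperfocal distance H = f²/(N·c) + f = 100²/(22 × 0.058) + 100 = 10000/1.276 + 100 ≈ 7937.0 mm ≈ 7.937 m.
Near limit Dn = s·(H − f)/(H + s − 2f) = 950 × (7937.0 − 100) / (7937.0 + 950 − 2 × 100) = 950 × 7837.0 / 8687.0 ≈ 857.04 mm ≈ 0.857 m.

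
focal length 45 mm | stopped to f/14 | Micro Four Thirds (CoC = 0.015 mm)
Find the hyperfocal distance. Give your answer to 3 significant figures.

9.69 m

Hyperfocal distance H = f²/(N·c) + f = 45²/(14 × 0.015) + 45 = 2025/0.21 + 45 ≈ 9687.9 mm ≈ 9.69 m.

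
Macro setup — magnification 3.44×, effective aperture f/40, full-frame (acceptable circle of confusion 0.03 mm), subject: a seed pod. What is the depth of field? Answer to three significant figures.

At magnification m, DoF ≈ 2·N_eff·c/m² = 2 × 40 × 0.03 / 3.44² = 2.4 / 11.83 ≈ 0.203 mm.

0.203 mm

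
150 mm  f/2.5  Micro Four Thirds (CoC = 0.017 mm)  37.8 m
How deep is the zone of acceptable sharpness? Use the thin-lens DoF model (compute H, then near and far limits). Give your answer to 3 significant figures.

5.40 m

Hyperfocal distance H = f²/(N·c) + f = 150²/(2.5 × 0.017) + 150 = 22500/0.0425 + 150 ≈ 529561.8 mm ≈ 529.6 m.
Near limit Dn = s·(H − f)/(H + s − 2f) = 37800 × (529561.8 − 150) / (529561.8 + 37800 − 2 × 150) = 37800 × 529411.8 / 567061.8 ≈ 35290.3 mm.
Far limit Df = s·(H − f)/(H − s) = 37800 × (529561.8 − 150) / (529561.8 − 37800) = 37800 × 529411.8 / 491761.8 ≈ 40694.0 mm.
Depth of field = Df − Dn = 40694.0 − 35290.3 ≈ 5403.7 mm ≈ 5.40 m.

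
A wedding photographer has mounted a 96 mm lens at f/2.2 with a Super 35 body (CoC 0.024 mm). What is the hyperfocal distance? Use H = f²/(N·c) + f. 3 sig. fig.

175 m

Hyperfocal distance H = f²/(N·c) + f = 96²/(2.2 × 0.024) + 96 = 9216/0.0528 + 96 ≈ 174641.5 mm ≈ 175 m.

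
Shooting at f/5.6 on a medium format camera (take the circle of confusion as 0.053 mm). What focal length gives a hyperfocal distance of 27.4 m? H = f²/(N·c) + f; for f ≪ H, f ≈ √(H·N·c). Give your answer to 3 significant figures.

From H = f²/(N·c) + f, with f ≪ H: f ≈ √(H·N·c) = √(27400 × 5.6 × 0.053) = √8132.3 ≈ 90.18 mm.
Exact: f² + N·c·f − N·c·H = 0 ⇒ f = (−N·c + √((N·c)² + 4·N·c·H))/2 = (−0.2968 + √32529)/2 ≈ 90.031 mm ≈ 90.0 mm.

90.0 mm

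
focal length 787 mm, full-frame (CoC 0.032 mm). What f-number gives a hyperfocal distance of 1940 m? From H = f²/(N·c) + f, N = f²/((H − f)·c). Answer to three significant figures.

f/9.98

Rearrange H = f²/(N·c) + f for N: N = f² / ((H − f)·c).
N = 787² / ((1940000 − 787) × 0.032) = 619369 / 62055 ≈ 9.98.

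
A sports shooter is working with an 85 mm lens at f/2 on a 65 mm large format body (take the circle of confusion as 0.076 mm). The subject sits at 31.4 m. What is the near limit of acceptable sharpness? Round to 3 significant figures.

Hyperfocal distance H = f²/(N·c) + f = 85²/(2 × 0.076) + 85 = 7225/0.152 + 85 ≈ 47617.9 mm ≈ 47.62 m.
Near limit Dn = s·(H − f)/(H + s − 2f) = 31400 × (47617.9 − 85) / (47617.9 + 31400 − 2 × 85) = 31400 × 47532.9 / 78847.9 ≈ 18929 mm ≈ 18.9 m.

18.9 m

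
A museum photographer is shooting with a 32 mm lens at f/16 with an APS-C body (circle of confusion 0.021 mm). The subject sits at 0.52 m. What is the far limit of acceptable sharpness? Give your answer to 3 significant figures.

Hyperfocal distance H = f²/(N·c) + f = 32²/(16 × 0.021) + 32 = 1024/0.336 + 32 ≈ 3079.6 mm ≈ 3.080 m.
Far limit Df = s·(H − f)/(H − s) = 520 × (3079.6 − 32) / (3079.6 − 520) = 520 × 3047.6 / 2559.6 ≈ 619.14 mm ≈ 0.619 m.

0.619 m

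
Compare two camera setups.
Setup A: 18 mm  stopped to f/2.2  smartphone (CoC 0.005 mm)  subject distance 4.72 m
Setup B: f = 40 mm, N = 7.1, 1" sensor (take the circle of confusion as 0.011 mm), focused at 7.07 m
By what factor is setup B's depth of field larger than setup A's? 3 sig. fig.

3.56

Setup A: H = 18²/(2.2×0.005) + 18 ≈ 29472.5 mm; DoF = Df − Dn = 5616.6 − 4070.2 ≈ 1546.4 mm.
Setup B: H = 40²/(7.1×0.011) + 40 ≈ 20526.6 mm; DoF = Df − Dn = 10763.5 − 5263.7 ≈ 5499.8 mm.
Ratio = 5499.8 / 1546.4 ≈ 3.56.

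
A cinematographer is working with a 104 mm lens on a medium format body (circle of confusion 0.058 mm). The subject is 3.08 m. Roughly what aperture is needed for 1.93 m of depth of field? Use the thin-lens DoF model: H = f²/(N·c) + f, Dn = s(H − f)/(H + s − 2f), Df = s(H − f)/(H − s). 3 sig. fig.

Write h = H − f = f²/(N·c). The thin-lens limits are Dn = s·h/(h + (s−f)) and Df = s·h/(h − (s−f)), so DoF = Df − Dn = 2·s·(s−f)·h / (h² − (s−f)²).
That is a quadratic in h: DoF·h² − 2·s·(s−f)·h − DoF·(s−f)² = 0 ⇒ h = (s−f)·(s + √(s² + DoF²)) / DoF = 2976 × (3080 + √(3080² + 1930²)) / 1930 = 2976 × (3080 + 3634.74) / 1930 ≈ 10354 mm.
Then N = f²/(c·h) = 104² / (0.058 × 10354) = 10816 / 600.53 ≈ 18.

f/18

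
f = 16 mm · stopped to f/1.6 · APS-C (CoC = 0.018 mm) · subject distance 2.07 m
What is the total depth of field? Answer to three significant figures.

Hyperfocal distance H = f²/(N·c) + f = 16²/(1.6 × 0.018) + 16 = 256/0.0288 + 16 ≈ 8904.9 mm ≈ 8.905 m.
Near limit Dn = s·(H − f)/(H + s − 2f) = 2070 × (8904.9 − 16) / (8904.9 + 2070 − 2 × 16) = 2070 × 8888.9 / 10942.9 ≈ 1681.5 mm.
Far limit Df = s·(H − f)/(H − s) = 2070 × (8904.9 − 16) / (8904.9 − 2070) = 2070 × 8888.9 / 6834.9 ≈ 2692.1 mm.
Depth of field = Df − Dn = 2692.1 − 1681.5 ≈ 1010.6 mm ≈ 1.01 m.

1.01 m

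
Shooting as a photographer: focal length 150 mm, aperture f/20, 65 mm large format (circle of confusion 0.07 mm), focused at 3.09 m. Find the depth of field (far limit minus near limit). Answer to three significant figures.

1.17 m

Hyperfocal distance H = f²/(N·c) + f = 150²/(20 × 0.07) + 150 = 22500/1.4 + 150 ≈ 16221.4 mm ≈ 16.22 m.
Near limit Dn = s·(H − f)/(H + s − 2f) = 3090 × (16221.4 − 150) / (16221.4 + 3090 − 2 × 150) = 3090 × 16071.4 / 19011.4 ≈ 2612.2 mm.
Far limit Df = s·(H − f)/(H − s) = 3090 × (16221.4 − 150) / (16221.4 − 3090) = 3090 × 16071.4 / 13131.4 ≈ 3781.8 mm.
Depth of field = Df − Dn = 3781.8 − 2612.2 ≈ 1169.6 mm ≈ 1.17 m.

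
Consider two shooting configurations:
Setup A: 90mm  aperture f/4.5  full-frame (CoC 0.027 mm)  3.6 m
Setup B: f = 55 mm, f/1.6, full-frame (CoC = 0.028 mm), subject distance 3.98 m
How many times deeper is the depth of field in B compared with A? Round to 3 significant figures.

Setup A: H = 90²/(4.5×0.027) + 90 ≈ 66756.7 mm; DoF = Df − Dn = 3800.07 − 3419.94 ≈ 380.13 mm.
Setup B: H = 55²/(1.6×0.028) + 55 ≈ 67577.3 mm; DoF = Df − Dn = 4225.63 − 3761.36 ≈ 464.27 mm.
Ratio = 464.27 / 380.13 ≈ 1.22.

1.22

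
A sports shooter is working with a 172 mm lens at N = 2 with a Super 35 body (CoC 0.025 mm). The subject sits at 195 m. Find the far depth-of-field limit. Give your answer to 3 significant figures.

291 m

Hyperfocal distance H = f²/(N·c) + f = 172²/(2 × 0.025) + 172 = 29584/0.05 + 172 ≈ 591852.0 mm ≈ 591.9 m.
Far limit Df = s·(H − f)/(H − s) = 195000 × (591852.0 − 172) / (591852.0 − 195000) = 195000 × 591680.0 / 396852.0 ≈ 290732 mm ≈ 291 m.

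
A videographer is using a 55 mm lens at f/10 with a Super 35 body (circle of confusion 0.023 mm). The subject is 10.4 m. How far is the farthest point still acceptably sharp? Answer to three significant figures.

Hyperfocal distance H = f²/(N·c) + f = 55²/(10 × 0.023) + 55 = 3025/0.23 + 55 ≈ 13207.2 mm ≈ 13.21 m.
Far limit Df = s·(H − f)/(H − s) = 10400 × (13207.2 − 55) / (13207.2 − 10400) = 10400 × 13152.2 / 2807.2 ≈ 48726 mm ≈ 48.7 m.

48.7 m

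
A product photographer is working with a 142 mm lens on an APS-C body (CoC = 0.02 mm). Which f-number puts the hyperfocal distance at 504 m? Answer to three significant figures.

Rearrange H = f²/(N·c) + f for N: N = f² / ((H − f)·c).
N = 142² / ((504000 − 142) × 0.02) = 20164 / 10077 ≈ 2.00.

f/2.00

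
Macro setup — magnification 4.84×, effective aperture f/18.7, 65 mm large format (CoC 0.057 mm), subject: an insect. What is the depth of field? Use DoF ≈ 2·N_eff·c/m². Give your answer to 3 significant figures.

At magnification m, DoF ≈ 2·N_eff·c/m² = 2 × 18.7 × 0.057 / 4.84² = 2.132 / 23.43 ≈ 0.091 mm.

0.0910 mm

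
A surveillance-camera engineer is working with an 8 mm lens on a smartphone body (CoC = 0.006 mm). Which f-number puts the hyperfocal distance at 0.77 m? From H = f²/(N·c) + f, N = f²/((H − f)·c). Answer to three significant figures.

Rearrange H = f²/(N·c) + f for N: N = f² / ((H − f)·c).
N = 8² / ((770 − 8) × 0.006) = 64 / 4.572 ≈ 14.

f/14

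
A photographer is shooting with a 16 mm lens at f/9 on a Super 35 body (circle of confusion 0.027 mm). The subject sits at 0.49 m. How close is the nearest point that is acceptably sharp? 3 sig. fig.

Hyperfocal distance H = f²/(N·c) + f = 16²/(9 × 0.027) + 16 = 256/0.243 + 16 ≈ 1069.5 mm ≈ 1.069 m.
Near limit Dn = s·(H − f)/(H + s − 2f) = 490 × (1069.5 − 16) / (1069.5 + 490 − 2 × 16) = 490 × 1053.5 / 1527.5 ≈ 337.95 mm.

338 mm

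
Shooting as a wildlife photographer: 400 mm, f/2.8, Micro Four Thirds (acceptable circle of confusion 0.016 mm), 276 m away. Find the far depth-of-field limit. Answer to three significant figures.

Hyperfocal distance H = f²/(N·c) + f = 400²/(2.8 × 0.016) + 400 = 160000/0.0448 + 400 ≈ 3571828.6 mm ≈ 3572 m.
Far limit Df = s·(H − f)/(H − s) = 276000 × (3571828.6 − 400) / (3571828.6 − 276000) = 276000 × 3571428.6 / 3295828.6 ≈ 299079 mm ≈ 299 m.

299 m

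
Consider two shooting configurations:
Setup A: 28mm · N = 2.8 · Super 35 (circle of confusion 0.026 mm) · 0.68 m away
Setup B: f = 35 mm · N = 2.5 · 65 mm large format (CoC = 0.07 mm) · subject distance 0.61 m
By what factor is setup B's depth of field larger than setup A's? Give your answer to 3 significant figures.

Setup A: H = 28²/(2.8×0.026) + 28 ≈ 10797.2 mm; DoF = Df − Dn = 723.822 − 641.181 ≈ 82.641 mm.
Setup B: H = 35²/(2.5×0.07) + 35 ≈ 7035.0 mm; DoF = Df − Dn = 664.59 − 563.70 ≈ 100.89 mm.
Ratio = 100.89 / 82.641 ≈ 1.22.

1.22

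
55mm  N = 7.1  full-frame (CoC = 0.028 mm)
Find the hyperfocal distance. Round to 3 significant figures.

Hyperfocal distance H = f²/(N·c) + f = 55²/(7.1 × 0.028) + 55 = 3025/0.1988 + 55 ≈ 15271.3 mm ≈ 15.3 m.

15.3 m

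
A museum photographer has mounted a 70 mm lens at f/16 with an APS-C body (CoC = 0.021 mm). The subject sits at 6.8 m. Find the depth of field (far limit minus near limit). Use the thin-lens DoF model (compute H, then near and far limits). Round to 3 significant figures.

Hyperfocal distance H = f²/(N·c) + f = 70²/(16 × 0.021) + 70 = 4900/0.336 + 70 ≈ 14653.3 mm ≈ 14.65 m.
Near limit Dn = s·(H − f)/(H + s − 2f) = 6800 × (14653.3 − 70) / (14653.3 + 6800 − 2 × 70) = 6800 × 14583.3 / 21313.3 ≈ 4652.8 mm.
Far limit Df = s·(H − f)/(H − s) = 6800 × (14653.3 − 70) / (14653.3 − 6800) = 6800 × 14583.3 / 7853.3 ≈ 12627.3 mm.
Depth of field = Df − Dn = 12627.3 − 4652.8 ≈ 7974.5 mm ≈ 7.97 m.

7.97 m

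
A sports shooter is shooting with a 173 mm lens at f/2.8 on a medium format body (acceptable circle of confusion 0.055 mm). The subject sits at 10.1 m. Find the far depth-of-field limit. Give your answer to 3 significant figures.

10.6 m

Hyperfocal distance H = f²/(N·c) + f = 173²/(2.8 × 0.055) + 173 = 29929/0.154 + 173 ≈ 194517.2 mm ≈ 194.5 m.
Far limit Df = s·(H − f)/(H − s) = 10100 × (194517.2 − 173) / (194517.2 − 10100) = 10100 × 194344.2 / 184417.2 ≈ 10644 mm ≈ 10.6 m.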